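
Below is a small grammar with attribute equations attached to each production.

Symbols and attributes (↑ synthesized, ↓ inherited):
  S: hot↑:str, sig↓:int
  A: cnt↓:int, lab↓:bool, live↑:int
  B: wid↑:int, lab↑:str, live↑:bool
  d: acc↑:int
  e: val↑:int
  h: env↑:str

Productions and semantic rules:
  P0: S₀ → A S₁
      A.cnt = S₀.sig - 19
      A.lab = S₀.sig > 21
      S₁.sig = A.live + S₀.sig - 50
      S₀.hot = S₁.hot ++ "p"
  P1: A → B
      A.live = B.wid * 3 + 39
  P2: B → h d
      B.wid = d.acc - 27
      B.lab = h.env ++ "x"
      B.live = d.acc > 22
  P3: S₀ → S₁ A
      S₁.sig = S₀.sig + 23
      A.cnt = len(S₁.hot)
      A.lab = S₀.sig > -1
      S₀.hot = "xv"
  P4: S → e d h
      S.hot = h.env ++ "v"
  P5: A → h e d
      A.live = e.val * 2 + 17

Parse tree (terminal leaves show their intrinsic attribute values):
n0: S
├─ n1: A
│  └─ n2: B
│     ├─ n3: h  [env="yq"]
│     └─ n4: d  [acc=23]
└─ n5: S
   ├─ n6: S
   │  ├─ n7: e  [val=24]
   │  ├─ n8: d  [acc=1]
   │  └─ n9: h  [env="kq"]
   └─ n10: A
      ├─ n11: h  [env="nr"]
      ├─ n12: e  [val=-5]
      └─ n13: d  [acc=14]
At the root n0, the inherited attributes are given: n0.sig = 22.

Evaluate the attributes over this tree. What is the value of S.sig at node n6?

1. n0.sig = 22  [given at root]
2. n1.cnt = 3  [S₀.sig - 19]
3. n1.lab = true  [S₀.sig > 21]
4. n3.env = "yq"  [terminal]
5. n4.acc = 23  [terminal]
6. n2.wid = -4  [d.acc - 27]
7. n2.lab = "yqx"  [h.env ++ "x"]
8. n2.live = true  [d.acc > 22]
9. n1.live = 27  [B.wid * 3 + 39]
10. n5.sig = -1  [A.live + S₀.sig - 50]
11. n6.sig = 22  [S₀.sig + 23]
12. n7.val = 24  [terminal]
13. n8.acc = 1  [terminal]
14. n9.env = "kq"  [terminal]
15. n6.hot = "kqv"  [h.env ++ "v"]
16. n10.cnt = 3  [len(S₁.hot)]
17. n10.lab = false  [S₀.sig > -1]
18. n11.env = "nr"  [terminal]
19. n12.val = -5  [terminal]
20. n13.acc = 14  [terminal]
21. n10.live = 7  [e.val * 2 + 17]
22. n5.hot = "xv"  ["xv"]
23. n0.hot = "xvp"  [S₁.hot ++ "p"]

22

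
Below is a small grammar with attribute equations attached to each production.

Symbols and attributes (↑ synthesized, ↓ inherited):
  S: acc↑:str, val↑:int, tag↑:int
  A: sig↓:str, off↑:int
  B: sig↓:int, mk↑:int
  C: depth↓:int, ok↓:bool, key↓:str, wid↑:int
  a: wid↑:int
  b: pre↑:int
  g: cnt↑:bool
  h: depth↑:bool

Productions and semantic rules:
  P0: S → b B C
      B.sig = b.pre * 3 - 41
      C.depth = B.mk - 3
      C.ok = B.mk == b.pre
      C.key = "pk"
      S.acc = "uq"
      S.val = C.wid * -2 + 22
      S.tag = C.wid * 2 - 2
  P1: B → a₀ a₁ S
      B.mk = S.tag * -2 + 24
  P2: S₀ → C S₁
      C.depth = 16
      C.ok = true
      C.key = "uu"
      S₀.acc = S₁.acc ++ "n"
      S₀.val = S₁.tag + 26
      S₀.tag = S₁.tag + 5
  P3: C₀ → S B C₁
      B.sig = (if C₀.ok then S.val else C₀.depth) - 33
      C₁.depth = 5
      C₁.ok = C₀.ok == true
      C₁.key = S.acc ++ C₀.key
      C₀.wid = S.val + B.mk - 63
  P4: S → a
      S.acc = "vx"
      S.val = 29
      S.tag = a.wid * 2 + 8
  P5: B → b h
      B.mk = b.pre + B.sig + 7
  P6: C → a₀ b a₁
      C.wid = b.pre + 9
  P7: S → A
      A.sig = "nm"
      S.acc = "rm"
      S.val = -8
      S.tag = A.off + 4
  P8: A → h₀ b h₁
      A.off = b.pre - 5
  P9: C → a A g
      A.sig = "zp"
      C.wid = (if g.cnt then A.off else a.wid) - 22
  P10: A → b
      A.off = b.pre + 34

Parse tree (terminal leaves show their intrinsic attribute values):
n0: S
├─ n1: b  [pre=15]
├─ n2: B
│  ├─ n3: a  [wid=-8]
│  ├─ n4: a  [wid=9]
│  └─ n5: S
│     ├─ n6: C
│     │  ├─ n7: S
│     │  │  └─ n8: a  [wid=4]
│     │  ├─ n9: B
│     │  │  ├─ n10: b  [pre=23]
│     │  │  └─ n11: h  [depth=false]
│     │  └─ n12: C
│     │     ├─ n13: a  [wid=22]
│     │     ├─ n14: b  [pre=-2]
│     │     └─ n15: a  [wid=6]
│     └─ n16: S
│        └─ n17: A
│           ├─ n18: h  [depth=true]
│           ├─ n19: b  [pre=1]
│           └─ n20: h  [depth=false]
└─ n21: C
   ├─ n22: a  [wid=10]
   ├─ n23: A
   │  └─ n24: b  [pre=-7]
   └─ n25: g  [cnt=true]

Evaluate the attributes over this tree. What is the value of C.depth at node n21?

1. n1.pre = 15  [terminal]
2. n2.sig = 4  [b.pre * 3 - 41]
3. n3.wid = -8  [terminal]
4. n4.wid = 9  [terminal]
5. n6.depth = 16  [16]
6. n6.ok = true  [true]
7. n6.key = "uu"  ["uu"]
8. n8.wid = 4  [terminal]
9. n7.acc = "vx"  ["vx"]
10. n7.val = 29  [29]
11. n7.tag = 16  [a.wid * 2 + 8]
12. n9.sig = -4  [(if C₀.ok then S.val else C₀.depth) - 33]
13. n10.pre = 23  [terminal]
14. n11.depth = false  [terminal]
15. n9.mk = 26  [b.pre + B.sig + 7]
16. n12.depth = 5  [5]
17. n12.ok = true  [C₀.ok == true]
18. n12.key = "vxuu"  [S.acc ++ C₀.key]
19. n13.wid = 22  [terminal]
20. n14.pre = -2  [terminal]
21. n15.wid = 6  [terminal]
22. n12.wid = 7  [b.pre + 9]
23. n6.wid = -8  [S.val + B.mk - 63]
24. n17.sig = "nm"  ["nm"]
25. n18.depth = true  [terminal]
26. n19.pre = 1  [terminal]
27. n20.depth = false  [terminal]
28. n17.off = -4  [b.pre - 5]
29. n16.acc = "rm"  ["rm"]
30. n16.val = -8  [-8]
31. n16.tag = 0  [A.off + 4]
32. n5.acc = "rmn"  [S₁.acc ++ "n"]
33. n5.val = 26  [S₁.tag + 26]
34. n5.tag = 5  [S₁.tag + 5]
35. n2.mk = 14  [S.tag * -2 + 24]
36. n21.depth = 11  [B.mk - 3]
37. n21.ok = false  [B.mk == b.pre]
38. n21.key = "pk"  ["pk"]
39. n22.wid = 10  [terminal]
40. n23.sig = "zp"  ["zp"]
41. n24.pre = -7  [terminal]
42. n23.off = 27  [b.pre + 34]
43. n25.cnt = true  [terminal]
44. n21.wid = 5  [(if g.cnt then A.off else a.wid) - 22]
45. n0.acc = "uq"  ["uq"]
46. n0.val = 12  [C.wid * -2 + 22]
47. n0.tag = 8  [C.wid * 2 - 2]

11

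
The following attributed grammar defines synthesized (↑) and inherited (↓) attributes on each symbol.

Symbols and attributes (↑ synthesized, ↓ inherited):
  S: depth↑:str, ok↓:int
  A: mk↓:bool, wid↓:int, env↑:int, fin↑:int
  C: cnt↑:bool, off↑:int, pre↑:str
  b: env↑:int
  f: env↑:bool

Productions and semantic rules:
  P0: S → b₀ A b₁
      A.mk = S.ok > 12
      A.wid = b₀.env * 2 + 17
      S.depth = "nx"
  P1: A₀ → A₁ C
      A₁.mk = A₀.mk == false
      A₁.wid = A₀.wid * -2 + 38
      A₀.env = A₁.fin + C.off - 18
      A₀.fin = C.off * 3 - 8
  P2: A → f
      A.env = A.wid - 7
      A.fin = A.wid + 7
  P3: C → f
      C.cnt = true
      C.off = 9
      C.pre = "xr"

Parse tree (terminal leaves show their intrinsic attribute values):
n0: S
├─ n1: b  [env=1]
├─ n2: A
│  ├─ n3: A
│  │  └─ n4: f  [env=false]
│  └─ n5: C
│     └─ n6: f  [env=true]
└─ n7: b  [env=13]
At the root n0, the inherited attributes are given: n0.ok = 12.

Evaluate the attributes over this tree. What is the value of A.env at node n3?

-7

1. n0.ok = 12  [given at root]
2. n1.env = 1  [terminal]
3. n2.mk = false  [S.ok > 12]
4. n2.wid = 19  [b₀.env * 2 + 17]
5. n3.mk = true  [A₀.mk == false]
6. n3.wid = 0  [A₀.wid * -2 + 38]
7. n4.env = false  [terminal]
8. n3.env = -7  [A.wid - 7]
9. n3.fin = 7  [A.wid + 7]
10. n6.env = true  [terminal]
11. n5.cnt = true  [true]
12. n5.off = 9  [9]
13. n5.pre = "xr"  ["xr"]
14. n2.env = -2  [A₁.fin + C.off - 18]
15. n2.fin = 19  [C.off * 3 - 8]
16. n7.env = 13  [terminal]
17. n0.depth = "nx"  ["nx"]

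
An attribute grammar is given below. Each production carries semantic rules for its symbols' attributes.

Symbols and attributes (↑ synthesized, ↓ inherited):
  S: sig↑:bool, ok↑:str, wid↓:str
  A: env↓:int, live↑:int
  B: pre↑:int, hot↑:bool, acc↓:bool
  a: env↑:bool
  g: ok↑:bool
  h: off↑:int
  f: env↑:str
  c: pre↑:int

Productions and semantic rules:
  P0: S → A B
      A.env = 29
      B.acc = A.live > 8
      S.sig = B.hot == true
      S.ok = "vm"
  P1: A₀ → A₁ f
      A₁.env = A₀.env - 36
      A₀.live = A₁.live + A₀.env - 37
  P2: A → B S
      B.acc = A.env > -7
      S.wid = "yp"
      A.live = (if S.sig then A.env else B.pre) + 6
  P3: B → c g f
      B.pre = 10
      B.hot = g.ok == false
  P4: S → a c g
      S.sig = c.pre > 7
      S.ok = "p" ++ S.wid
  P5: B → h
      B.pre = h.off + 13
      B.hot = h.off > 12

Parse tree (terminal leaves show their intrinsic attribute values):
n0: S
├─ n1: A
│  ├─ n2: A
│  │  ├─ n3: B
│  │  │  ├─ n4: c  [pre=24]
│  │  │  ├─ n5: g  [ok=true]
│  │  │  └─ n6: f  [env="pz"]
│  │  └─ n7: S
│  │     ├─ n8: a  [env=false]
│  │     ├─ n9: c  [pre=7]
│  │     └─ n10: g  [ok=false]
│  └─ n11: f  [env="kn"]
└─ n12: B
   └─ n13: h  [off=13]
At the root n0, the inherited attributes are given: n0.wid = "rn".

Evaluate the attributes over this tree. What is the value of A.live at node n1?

1. n0.wid = "rn"  [given at root]
2. n1.env = 29  [29]
3. n2.env = -7  [A₀.env - 36]
4. n3.acc = false  [A.env > -7]
5. n4.pre = 24  [terminal]
6. n5.ok = true  [terminal]
7. n6.env = "pz"  [terminal]
8. n3.pre = 10  [10]
9. n3.hot = false  [g.ok == false]
10. n7.wid = "yp"  ["yp"]
11. n8.env = false  [terminal]
12. n9.pre = 7  [terminal]
13. n10.ok = false  [terminal]
14. n7.sig = false  [c.pre > 7]
15. n7.ok = "pyp"  ["p" ++ S.wid]
16. n2.live = 16  [(if S.sig then A.env else B.pre) + 6]
17. n11.env = "kn"  [terminal]
18. n1.live = 8  [A₁.live + A₀.env - 37]
19. n12.acc = false  [A.live > 8]
20. n13.off = 13  [terminal]
21. n12.pre = 26  [h.off + 13]
22. n12.hot = true  [h.off > 12]
23. n0.sig = true  [B.hot == true]
24. n0.ok = "vm"  ["vm"]

8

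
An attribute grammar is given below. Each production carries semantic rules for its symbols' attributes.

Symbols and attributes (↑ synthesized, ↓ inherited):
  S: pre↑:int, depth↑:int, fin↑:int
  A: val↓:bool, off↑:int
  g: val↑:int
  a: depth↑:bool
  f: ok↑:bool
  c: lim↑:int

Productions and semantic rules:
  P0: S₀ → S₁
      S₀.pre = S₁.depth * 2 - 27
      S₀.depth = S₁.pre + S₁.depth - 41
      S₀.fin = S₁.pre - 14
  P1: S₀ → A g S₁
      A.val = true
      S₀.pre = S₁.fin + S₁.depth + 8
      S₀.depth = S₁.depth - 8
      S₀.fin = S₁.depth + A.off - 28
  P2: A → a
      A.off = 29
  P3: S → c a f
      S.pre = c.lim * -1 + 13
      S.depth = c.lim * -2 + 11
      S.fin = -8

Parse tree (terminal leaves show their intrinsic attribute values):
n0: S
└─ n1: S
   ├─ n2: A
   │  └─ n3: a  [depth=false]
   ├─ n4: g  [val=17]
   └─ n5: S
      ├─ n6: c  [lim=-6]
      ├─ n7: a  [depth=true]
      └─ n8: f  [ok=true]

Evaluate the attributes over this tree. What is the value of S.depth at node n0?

1. n2.val = true  [true]
2. n3.depth = false  [terminal]
3. n2.off = 29  [29]
4. n4.val = 17  [terminal]
5. n6.lim = -6  [terminal]
6. n7.depth = true  [terminal]
7. n8.ok = true  [terminal]
8. n5.pre = 19  [c.lim * -1 + 13]
9. n5.depth = 23  [c.lim * -2 + 11]
10. n5.fin = -8  [-8]
11. n1.pre = 23  [S₁.fin + S₁.depth + 8]
12. n1.depth = 15  [S₁.depth - 8]
13. n1.fin = 24  [S₁.depth + A.off - 28]
14. n0.pre = 3  [S₁.depth * 2 - 27]
15. n0.depth = -3  [S₁.pre + S₁.depth - 41]
16. n0.fin = 9  [S₁.pre - 14]

-3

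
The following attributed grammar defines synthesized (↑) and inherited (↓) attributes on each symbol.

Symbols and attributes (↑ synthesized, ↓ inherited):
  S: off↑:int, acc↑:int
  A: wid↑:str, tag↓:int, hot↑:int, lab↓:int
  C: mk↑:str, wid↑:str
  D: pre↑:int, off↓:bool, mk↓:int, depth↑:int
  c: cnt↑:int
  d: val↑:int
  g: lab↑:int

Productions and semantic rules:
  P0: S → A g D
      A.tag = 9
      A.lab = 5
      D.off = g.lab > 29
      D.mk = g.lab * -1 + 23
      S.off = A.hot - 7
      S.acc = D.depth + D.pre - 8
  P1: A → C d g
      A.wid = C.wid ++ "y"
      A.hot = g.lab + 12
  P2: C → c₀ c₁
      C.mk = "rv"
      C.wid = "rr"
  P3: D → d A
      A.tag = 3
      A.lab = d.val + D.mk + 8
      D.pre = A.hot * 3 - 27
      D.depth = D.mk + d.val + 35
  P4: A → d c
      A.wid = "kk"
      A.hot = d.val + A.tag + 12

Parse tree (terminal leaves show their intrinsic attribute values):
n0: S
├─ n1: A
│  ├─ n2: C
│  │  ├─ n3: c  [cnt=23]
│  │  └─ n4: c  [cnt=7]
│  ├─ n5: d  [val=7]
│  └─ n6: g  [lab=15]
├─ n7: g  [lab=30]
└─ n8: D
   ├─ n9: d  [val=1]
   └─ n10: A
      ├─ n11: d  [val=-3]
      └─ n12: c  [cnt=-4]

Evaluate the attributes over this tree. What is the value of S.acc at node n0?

30

1. n1.tag = 9  [9]
2. n1.lab = 5  [5]
3. n3.cnt = 23  [terminal]
4. n4.cnt = 7  [terminal]
5. n2.mk = "rv"  ["rv"]
6. n2.wid = "rr"  ["rr"]
7. n5.val = 7  [terminal]
8. n6.lab = 15  [terminal]
9. n1.wid = "rry"  [C.wid ++ "y"]
10. n1.hot = 27  [g.lab + 12]
11. n7.lab = 30  [terminal]
12. n8.off = true  [g.lab > 29]
13. n8.mk = -7  [g.lab * -1 + 23]
14. n9.val = 1  [terminal]
15. n10.tag = 3  [3]
16. n10.lab = 2  [d.val + D.mk + 8]
17. n11.val = -3  [terminal]
18. n12.cnt = -4  [terminal]
19. n10.wid = "kk"  ["kk"]
20. n10.hot = 12  [d.val + A.tag + 12]
21. n8.pre = 9  [A.hot * 3 - 27]
22. n8.depth = 29  [D.mk + d.val + 35]
23. n0.off = 20  [A.hot - 7]
24. n0.acc = 30  [D.depth + D.pre - 8]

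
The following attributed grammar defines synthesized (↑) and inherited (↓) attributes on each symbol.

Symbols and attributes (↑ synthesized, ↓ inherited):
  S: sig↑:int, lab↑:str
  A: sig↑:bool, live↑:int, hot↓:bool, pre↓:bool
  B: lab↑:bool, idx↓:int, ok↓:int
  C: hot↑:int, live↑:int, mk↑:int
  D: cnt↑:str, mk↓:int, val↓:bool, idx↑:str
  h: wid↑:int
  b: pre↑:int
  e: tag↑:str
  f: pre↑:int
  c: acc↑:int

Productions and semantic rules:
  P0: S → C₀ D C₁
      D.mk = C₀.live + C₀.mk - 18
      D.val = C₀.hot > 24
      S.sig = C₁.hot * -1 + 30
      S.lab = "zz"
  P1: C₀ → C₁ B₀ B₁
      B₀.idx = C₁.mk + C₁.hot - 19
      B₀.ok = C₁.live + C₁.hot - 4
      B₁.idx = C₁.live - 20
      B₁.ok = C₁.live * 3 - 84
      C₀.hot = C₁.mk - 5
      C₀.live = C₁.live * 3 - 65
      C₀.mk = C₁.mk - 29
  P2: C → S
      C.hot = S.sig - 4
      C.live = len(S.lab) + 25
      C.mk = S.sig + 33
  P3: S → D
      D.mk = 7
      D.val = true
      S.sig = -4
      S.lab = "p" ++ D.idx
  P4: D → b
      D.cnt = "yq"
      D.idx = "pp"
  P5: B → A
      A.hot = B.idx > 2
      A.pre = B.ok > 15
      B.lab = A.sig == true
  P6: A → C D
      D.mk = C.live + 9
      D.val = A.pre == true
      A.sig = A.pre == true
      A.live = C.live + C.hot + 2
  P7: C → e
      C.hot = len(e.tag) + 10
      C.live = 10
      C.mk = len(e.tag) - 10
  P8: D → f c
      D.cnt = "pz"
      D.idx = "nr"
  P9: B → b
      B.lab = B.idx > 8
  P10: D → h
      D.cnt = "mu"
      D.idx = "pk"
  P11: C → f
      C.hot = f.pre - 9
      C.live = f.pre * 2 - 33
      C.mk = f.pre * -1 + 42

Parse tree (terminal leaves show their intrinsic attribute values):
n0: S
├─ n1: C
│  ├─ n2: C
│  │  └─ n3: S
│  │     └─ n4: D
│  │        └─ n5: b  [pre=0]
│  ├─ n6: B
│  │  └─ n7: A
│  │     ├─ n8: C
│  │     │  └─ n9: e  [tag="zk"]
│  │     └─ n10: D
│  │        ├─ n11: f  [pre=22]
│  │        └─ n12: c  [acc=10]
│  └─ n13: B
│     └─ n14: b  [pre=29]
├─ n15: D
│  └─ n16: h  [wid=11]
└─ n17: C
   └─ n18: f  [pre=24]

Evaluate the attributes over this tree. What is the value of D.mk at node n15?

1

1. n4.mk = 7  [7]
2. n4.val = true  [true]
3. n5.pre = 0  [terminal]
4. n4.cnt = "yq"  ["yq"]
5. n4.idx = "pp"  ["pp"]
6. n3.sig = -4  [-4]
7. n3.lab = "ppp"  ["p" ++ D.idx]
8. n2.hot = -8  [S.sig - 4]
9. n2.live = 28  [len(S.lab) + 25]
10. n2.mk = 29  [S.sig + 33]
11. n6.idx = 2  [C₁.mk + C₁.hot - 19]
12. n6.ok = 16  [C₁.live + C₁.hot - 4]
13. n7.hot = false  [B.idx > 2]
14. n7.pre = true  [B.ok > 15]
15. n9.tag = "zk"  [terminal]
16. n8.hot = 12  [len(e.tag) + 10]
17. n8.live = 10  [10]
18. n8.mk = -8  [len(e.tag) - 10]
19. n10.mk = 19  [C.live + 9]
20. n10.val = true  [A.pre == true]
21. n11.pre = 22  [terminal]
22. n12.acc = 10  [terminal]
23. n10.cnt = "pz"  ["pz"]
24. n10.idx = "nr"  ["nr"]
25. n7.sig = true  [A.pre == true]
26. n7.live = 24  [C.live + C.hot + 2]
27. n6.lab = true  [A.sig == true]
28. n13.idx = 8  [C₁.live - 20]
29. n13.ok = 0  [C₁.live * 3 - 84]
30. n14.pre = 29  [terminal]
31. n13.lab = false  [B.idx > 8]
32. n1.hot = 24  [C₁.mk - 5]
33. n1.live = 19  [C₁.live * 3 - 65]
34. n1.mk = 0  [C₁.mk - 29]
35. n15.mk = 1  [C₀.live + C₀.mk - 18]
36. n15.val = false  [C₀.hot > 24]
37. n16.wid = 11  [terminal]
38. n15.cnt = "mu"  ["mu"]
39. n15.idx = "pk"  ["pk"]
40. n18.pre = 24  [terminal]
41. n17.hot = 15  [f.pre - 9]
42. n17.live = 15  [f.pre * 2 - 33]
43. n17.mk = 18  [f.pre * -1 + 42]
44. n0.sig = 15  [C₁.hot * -1 + 30]
45. n0.lab = "zz"  ["zz"]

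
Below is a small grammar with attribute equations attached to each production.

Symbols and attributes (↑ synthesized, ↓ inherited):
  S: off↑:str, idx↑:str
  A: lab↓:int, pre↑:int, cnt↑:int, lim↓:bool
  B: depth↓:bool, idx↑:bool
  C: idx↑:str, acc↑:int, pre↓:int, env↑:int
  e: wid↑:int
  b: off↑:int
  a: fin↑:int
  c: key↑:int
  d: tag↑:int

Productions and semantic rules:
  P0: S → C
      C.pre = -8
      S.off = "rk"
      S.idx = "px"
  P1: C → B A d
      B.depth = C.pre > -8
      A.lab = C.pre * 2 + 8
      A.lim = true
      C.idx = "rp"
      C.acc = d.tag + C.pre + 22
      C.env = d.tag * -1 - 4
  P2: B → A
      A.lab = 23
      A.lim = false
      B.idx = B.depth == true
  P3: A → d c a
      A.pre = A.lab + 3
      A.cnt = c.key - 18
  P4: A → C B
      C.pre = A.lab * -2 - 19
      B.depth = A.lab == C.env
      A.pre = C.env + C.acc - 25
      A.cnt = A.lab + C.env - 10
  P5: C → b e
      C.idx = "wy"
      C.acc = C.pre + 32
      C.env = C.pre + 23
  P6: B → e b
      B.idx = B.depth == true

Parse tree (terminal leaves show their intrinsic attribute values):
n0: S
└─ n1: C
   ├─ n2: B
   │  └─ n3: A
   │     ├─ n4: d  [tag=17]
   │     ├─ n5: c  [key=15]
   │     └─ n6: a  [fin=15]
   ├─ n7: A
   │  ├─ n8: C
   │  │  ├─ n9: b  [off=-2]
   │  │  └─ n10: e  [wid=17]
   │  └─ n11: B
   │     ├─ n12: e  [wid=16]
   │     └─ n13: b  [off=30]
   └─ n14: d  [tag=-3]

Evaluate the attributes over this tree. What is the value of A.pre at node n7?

24

1. n1.pre = -8  [-8]
2. n2.depth = false  [C.pre > -8]
3. n3.lab = 23  [23]
4. n3.lim = false  [false]
5. n4.tag = 17  [terminal]
6. n5.key = 15  [terminal]
7. n6.fin = 15  [terminal]
8. n3.pre = 26  [A.lab + 3]
9. n3.cnt = -3  [c.key - 18]
10. n2.idx = false  [B.depth == true]
11. n7.lab = -8  [C.pre * 2 + 8]
12. n7.lim = true  [true]
13. n8.pre = -3  [A.lab * -2 - 19]
14. n9.off = -2  [terminal]
15. n10.wid = 17  [terminal]
16. n8.idx = "wy"  ["wy"]
17. n8.acc = 29  [C.pre + 32]
18. n8.env = 20  [C.pre + 23]
19. n11.depth = false  [A.lab == C.env]
20. n12.wid = 16  [terminal]
21. n13.off = 30  [terminal]
22. n11.idx = false  [B.depth == true]
23. n7.pre = 24  [C.env + C.acc - 25]
24. n7.cnt = 2  [A.lab + C.env - 10]
25. n14.tag = -3  [terminal]
26. n1.idx = "rp"  ["rp"]
27. n1.acc = 11  [d.tag + C.pre + 22]
28. n1.env = -1  [d.tag * -1 - 4]
29. n0.off = "rk"  ["rk"]
30. n0.idx = "px"  ["px"]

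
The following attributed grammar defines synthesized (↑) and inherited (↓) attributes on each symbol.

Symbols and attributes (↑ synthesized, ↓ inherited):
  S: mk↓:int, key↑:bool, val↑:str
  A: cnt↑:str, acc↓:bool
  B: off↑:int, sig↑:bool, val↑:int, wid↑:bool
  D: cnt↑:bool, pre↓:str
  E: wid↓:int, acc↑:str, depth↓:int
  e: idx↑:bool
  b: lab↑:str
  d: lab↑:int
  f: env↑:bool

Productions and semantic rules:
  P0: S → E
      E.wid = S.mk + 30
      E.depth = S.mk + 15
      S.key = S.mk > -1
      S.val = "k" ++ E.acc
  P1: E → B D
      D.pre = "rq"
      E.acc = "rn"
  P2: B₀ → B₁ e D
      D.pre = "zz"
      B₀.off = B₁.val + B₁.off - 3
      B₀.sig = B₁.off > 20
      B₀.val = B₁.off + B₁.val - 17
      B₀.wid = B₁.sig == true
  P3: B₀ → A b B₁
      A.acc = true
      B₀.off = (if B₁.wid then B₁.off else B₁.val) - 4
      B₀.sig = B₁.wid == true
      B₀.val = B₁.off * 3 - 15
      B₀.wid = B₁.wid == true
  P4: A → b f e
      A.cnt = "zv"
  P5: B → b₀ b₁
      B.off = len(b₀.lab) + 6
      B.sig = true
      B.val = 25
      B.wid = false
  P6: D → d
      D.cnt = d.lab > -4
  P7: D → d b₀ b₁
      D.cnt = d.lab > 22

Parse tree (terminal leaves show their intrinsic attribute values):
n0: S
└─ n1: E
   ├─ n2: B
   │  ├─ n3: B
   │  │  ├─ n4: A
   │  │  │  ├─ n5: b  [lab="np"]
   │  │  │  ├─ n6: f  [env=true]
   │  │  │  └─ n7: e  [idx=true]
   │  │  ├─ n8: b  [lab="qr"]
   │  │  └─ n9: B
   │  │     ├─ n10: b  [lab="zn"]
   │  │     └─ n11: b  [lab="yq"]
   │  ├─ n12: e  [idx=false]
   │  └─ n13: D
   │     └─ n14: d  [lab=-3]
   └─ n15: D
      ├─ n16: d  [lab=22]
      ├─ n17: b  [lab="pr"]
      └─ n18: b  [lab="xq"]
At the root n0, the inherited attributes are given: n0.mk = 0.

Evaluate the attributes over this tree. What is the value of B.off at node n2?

27

1. n0.mk = 0  [given at root]
2. n1.wid = 30  [S.mk + 30]
3. n1.depth = 15  [S.mk + 15]
4. n4.acc = true  [true]
5. n5.lab = "np"  [terminal]
6. n6.env = true  [terminal]
7. n7.idx = true  [terminal]
8. n4.cnt = "zv"  ["zv"]
9. n8.lab = "qr"  [terminal]
10. n10.lab = "zn"  [terminal]
11. n11.lab = "yq"  [terminal]
12. n9.off = 8  [len(b₀.lab) + 6]
13. n9.sig = true  [true]
14. n9.val = 25  [25]
15. n9.wid = false  [false]
16. n3.off = 21  [(if B₁.wid then B₁.off else B₁.val) - 4]
17. n3.sig = false  [B₁.wid == true]
18. n3.val = 9  [B₁.off * 3 - 15]
19. n3.wid = false  [B₁.wid == true]
20. n12.idx = false  [terminal]
21. n13.pre = "zz"  ["zz"]
22. n14.lab = -3  [terminal]
23. n13.cnt = true  [d.lab > -4]
24. n2.off = 27  [B₁.val + B₁.off - 3]
25. n2.sig = true  [B₁.off > 20]
26. n2.val = 13  [B₁.off + B₁.val - 17]
27. n2.wid = false  [B₁.sig == true]
28. n15.pre = "rq"  ["rq"]
29. n16.lab = 22  [terminal]
30. n17.lab = "pr"  [terminal]
31. n18.lab = "xq"  [terminal]
32. n15.cnt = false  [d.lab > 22]
33. n1.acc = "rn"  ["rn"]
34. n0.key = true  [S.mk > -1]
35. n0.val = "krn"  ["k" ++ E.acc]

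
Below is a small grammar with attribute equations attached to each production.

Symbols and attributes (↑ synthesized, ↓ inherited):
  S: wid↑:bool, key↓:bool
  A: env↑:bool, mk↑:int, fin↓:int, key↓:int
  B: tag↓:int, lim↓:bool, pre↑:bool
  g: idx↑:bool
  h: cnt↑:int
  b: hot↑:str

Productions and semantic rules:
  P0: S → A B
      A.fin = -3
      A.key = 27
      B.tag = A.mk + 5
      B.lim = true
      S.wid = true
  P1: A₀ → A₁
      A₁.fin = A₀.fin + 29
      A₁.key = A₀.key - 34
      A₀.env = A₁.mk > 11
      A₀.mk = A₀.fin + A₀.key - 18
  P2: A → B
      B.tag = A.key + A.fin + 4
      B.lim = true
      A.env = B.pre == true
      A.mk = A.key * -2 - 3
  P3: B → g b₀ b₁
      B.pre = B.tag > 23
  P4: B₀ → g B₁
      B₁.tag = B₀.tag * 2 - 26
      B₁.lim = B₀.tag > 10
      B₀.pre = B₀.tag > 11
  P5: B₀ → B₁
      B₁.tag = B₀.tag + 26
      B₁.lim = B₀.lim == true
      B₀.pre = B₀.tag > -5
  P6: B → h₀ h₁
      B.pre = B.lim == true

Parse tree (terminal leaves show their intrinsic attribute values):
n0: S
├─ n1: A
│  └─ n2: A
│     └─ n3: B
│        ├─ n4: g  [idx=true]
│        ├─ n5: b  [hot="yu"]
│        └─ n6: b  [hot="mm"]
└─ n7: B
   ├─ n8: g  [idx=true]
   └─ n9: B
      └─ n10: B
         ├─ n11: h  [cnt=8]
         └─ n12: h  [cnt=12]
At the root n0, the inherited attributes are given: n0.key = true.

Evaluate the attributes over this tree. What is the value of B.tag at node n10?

22

1. n0.key = true  [given at root]
2. n1.fin = -3  [-3]
3. n1.key = 27  [27]
4. n2.fin = 26  [A₀.fin + 29]
5. n2.key = -7  [A₀.key - 34]
6. n3.tag = 23  [A.key + A.fin + 4]
7. n3.lim = true  [true]
8. n4.idx = true  [terminal]
9. n5.hot = "yu"  [terminal]
10. n6.hot = "mm"  [terminal]
11. n3.pre = false  [B.tag > 23]
12. n2.env = false  [B.pre == true]
13. n2.mk = 11  [A.key * -2 - 3]
14. n1.env = false  [A₁.mk > 11]
15. n1.mk = 6  [A₀.fin + A₀.key - 18]
16. n7.tag = 11  [A.mk + 5]
17. n7.lim = true  [true]
18. n8.idx = true  [terminal]
19. n9.tag = -4  [B₀.tag * 2 - 26]
20. n9.lim = true  [B₀.tag > 10]
21. n10.tag = 22  [B₀.tag + 26]
22. n10.lim = true  [B₀.lim == true]
23. n11.cnt = 8  [terminal]
24. n12.cnt = 12  [terminal]
25. n10.pre = true  [B.lim == true]
26. n9.pre = true  [B₀.tag > -5]
27. n7.pre = false  [B₀.tag > 11]
28. n0.wid = true  [true]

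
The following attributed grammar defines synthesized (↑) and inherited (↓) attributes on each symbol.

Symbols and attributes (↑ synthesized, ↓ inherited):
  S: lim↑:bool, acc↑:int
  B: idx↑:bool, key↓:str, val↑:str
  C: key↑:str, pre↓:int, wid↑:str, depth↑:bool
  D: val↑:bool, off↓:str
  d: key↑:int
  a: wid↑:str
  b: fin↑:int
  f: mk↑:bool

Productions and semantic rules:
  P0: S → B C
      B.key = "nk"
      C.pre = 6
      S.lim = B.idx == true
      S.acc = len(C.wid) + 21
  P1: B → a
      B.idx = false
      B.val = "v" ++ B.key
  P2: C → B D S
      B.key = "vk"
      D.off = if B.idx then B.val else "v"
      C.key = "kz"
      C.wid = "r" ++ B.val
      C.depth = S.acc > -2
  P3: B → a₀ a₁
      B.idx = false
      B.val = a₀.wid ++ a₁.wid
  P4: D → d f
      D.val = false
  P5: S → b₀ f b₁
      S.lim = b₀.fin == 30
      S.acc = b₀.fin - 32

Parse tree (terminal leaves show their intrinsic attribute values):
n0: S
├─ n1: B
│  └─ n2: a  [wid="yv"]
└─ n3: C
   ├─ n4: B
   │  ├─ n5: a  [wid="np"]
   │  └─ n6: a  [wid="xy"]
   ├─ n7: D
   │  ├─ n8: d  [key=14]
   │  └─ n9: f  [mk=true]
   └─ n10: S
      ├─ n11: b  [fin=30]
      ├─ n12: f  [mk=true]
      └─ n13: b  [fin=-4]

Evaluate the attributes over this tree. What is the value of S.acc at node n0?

1. n1.key = "nk"  ["nk"]
2. n2.wid = "yv"  [terminal]
3. n1.idx = false  [false]
4. n1.val = "vnk"  ["v" ++ B.key]
5. n3.pre = 6  [6]
6. n4.key = "vk"  ["vk"]
7. n5.wid = "np"  [terminal]
8. n6.wid = "xy"  [terminal]
9. n4.idx = false  [false]
10. n4.val = "npxy"  [a₀.wid ++ a₁.wid]
11. n7.off = "v"  [if B.idx then B.val else "v"]
12. n8.key = 14  [terminal]
13. n9.mk = true  [terminal]
14. n7.val = false  [false]
15. n11.fin = 30  [terminal]
16. n12.mk = true  [terminal]
17. n13.fin = -4  [terminal]
18. n10.lim = true  [b₀.fin == 30]
19. n10.acc = -2  [b₀.fin - 32]
20. n3.key = "kz"  ["kz"]
21. n3.wid = "rnpxy"  ["r" ++ B.val]
22. n3.depth = false  [S.acc > -2]
23. n0.lim = false  [B.idx == true]
24. n0.acc = 26  [len(C.wid) + 21]

26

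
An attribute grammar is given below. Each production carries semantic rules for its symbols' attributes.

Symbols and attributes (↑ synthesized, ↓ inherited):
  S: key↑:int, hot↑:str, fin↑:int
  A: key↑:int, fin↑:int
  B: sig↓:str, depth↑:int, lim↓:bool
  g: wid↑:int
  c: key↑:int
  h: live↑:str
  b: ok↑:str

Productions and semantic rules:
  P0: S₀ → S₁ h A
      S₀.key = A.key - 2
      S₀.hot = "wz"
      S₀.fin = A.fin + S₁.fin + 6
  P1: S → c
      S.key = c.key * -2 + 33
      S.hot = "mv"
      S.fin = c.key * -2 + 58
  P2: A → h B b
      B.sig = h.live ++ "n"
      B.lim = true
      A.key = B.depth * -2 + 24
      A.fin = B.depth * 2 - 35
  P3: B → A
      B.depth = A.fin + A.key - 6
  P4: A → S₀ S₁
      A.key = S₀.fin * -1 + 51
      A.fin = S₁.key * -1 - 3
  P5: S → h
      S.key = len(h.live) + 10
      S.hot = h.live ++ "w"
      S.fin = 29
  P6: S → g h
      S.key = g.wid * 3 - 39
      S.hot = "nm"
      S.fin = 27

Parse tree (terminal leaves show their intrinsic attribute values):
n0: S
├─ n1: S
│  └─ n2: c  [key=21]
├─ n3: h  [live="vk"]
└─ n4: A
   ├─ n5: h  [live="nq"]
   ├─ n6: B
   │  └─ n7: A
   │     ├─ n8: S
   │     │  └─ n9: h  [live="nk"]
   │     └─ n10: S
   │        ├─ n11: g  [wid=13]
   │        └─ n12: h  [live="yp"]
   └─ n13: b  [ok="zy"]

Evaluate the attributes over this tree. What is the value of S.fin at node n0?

13

1. n2.key = 21  [terminal]
2. n1.key = -9  [c.key * -2 + 33]
3. n1.hot = "mv"  ["mv"]
4. n1.fin = 16  [c.key * -2 + 58]
5. n3.live = "vk"  [terminal]
6. n5.live = "nq"  [terminal]
7. n6.sig = "nqn"  [h.live ++ "n"]
8. n6.lim = true  [true]
9. n9.live = "nk"  [terminal]
10. n8.key = 12  [len(h.live) + 10]
11. n8.hot = "nkw"  [h.live ++ "w"]
12. n8.fin = 29  [29]
13. n11.wid = 13  [terminal]
14. n12.live = "yp"  [terminal]
15. n10.key = 0  [g.wid * 3 - 39]
16. n10.hot = "nm"  ["nm"]
17. n10.fin = 27  [27]
18. n7.key = 22  [S₀.fin * -1 + 51]
19. n7.fin = -3  [S₁.key * -1 - 3]
20. n6.depth = 13  [A.fin + A.key - 6]
21. n13.ok = "zy"  [terminal]
22. n4.key = -2  [B.depth * -2 + 24]
23. n4.fin = -9  [B.depth * 2 - 35]
24. n0.key = -4  [A.key - 2]
25. n0.hot = "wz"  ["wz"]
26. n0.fin = 13  [A.fin + S₁.fin + 6]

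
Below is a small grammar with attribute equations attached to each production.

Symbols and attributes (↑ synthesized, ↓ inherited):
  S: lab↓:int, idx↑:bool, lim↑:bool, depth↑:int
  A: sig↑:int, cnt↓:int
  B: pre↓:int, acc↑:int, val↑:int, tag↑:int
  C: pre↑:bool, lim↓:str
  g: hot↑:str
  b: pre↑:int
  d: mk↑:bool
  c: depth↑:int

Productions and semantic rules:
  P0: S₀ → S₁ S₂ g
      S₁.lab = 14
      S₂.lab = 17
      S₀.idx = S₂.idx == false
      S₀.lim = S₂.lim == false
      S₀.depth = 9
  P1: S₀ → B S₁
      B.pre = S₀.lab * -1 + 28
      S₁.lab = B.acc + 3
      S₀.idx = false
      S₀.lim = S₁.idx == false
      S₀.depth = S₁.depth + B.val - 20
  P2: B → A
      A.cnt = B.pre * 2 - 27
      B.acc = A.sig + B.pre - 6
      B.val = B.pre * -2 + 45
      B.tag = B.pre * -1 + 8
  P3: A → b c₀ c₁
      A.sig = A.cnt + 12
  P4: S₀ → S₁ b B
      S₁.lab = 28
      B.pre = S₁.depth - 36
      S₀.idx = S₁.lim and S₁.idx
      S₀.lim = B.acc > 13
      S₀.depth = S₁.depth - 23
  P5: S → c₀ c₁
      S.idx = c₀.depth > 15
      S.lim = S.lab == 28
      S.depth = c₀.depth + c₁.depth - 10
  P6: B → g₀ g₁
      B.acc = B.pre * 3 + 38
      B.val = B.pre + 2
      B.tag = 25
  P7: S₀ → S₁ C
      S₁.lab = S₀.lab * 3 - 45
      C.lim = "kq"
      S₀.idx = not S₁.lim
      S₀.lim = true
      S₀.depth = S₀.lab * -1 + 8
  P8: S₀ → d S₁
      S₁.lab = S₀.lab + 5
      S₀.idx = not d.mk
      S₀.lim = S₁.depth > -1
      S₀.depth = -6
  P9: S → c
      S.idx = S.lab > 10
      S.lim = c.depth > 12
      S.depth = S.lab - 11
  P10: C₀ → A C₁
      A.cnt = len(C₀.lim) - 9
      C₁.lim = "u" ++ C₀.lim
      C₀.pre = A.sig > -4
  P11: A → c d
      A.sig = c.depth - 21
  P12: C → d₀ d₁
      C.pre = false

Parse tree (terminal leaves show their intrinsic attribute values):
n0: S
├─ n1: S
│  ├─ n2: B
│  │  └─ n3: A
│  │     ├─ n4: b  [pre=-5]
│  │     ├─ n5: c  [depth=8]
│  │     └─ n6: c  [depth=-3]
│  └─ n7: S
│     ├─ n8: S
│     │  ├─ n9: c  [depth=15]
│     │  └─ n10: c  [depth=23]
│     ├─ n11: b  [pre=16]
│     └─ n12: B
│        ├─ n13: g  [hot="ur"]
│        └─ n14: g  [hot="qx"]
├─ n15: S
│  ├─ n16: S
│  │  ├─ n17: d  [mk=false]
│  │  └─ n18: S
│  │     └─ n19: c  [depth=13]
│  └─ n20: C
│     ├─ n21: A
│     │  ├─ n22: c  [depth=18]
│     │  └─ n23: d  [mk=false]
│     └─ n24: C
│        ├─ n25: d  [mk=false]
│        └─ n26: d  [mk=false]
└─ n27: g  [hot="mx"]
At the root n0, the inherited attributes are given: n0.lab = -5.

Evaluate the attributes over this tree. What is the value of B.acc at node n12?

1. n0.lab = -5  [given at root]
2. n1.lab = 14  [14]
3. n2.pre = 14  [S₀.lab * -1 + 28]
4. n3.cnt = 1  [B.pre * 2 - 27]
5. n4.pre = -5  [terminal]
6. n5.depth = 8  [terminal]
7. n6.depth = -3  [terminal]
8. n3.sig = 13  [A.cnt + 12]
9. n2.acc = 21  [A.sig + B.pre - 6]
10. n2.val = 17  [B.pre * -2 + 45]
11. n2.tag = -6  [B.pre * -1 + 8]
12. n7.lab = 24  [B.acc + 3]
13. n8.lab = 28  [28]
14. n9.depth = 15  [terminal]
15. n10.depth = 23  [terminal]
16. n8.idx = false  [c₀.depth > 15]
17. n8.lim = true  [S.lab == 28]
18. n8.depth = 28  [c₀.depth + c₁.depth - 10]
19. n11.pre = 16  [terminal]
20. n12.pre = -8  [S₁.depth - 36]
21. n13.hot = "ur"  [terminal]
22. n14.hot = "qx"  [terminal]
23. n12.acc = 14  [B.pre * 3 + 38]
24. n12.val = -6  [B.pre + 2]
25. n12.tag = 25  [25]
26. n7.idx = false  [S₁.lim and S₁.idx]
27. n7.lim = true  [B.acc > 13]
28. n7.depth = 5  [S₁.depth - 23]
29. n1.idx = false  [false]
30. n1.lim = true  [S₁.idx == false]
31. n1.depth = 2  [S₁.depth + B.val - 20]
32. n15.lab = 17  [17]
33. n16.lab = 6  [S₀.lab * 3 - 45]
34. n17.mk = false  [terminal]
35. n18.lab = 11  [S₀.lab + 5]
36. n19.depth = 13  [terminal]
37. n18.idx = true  [S.lab > 10]
38. n18.lim = true  [c.depth > 12]
39. n18.depth = 0  [S.lab - 11]
40. n16.idx = true  [not d.mk]
41. n16.lim = true  [S₁.depth > -1]
42. n16.depth = -6  [-6]
43. n20.lim = "kq"  ["kq"]
44. n21.cnt = -7  [len(C₀.lim) - 9]
45. n22.depth = 18  [terminal]
46. n23.mk = false  [terminal]
47. n21.sig = -3  [c.depth - 21]
48. n24.lim = "ukq"  ["u" ++ C₀.lim]
49. n25.mk = false  [terminal]
50. n26.mk = false  [terminal]
51. n24.pre = false  [false]
52. n20.pre = true  [A.sig > -4]
53. n15.idx = false  [not S₁.lim]
54. n15.lim = true  [true]
55. n15.depth = -9  [S₀.lab * -1 + 8]
56. n27.hot = "mx"  [terminal]
57. n0.idx = true  [S₂.idx == false]
58. n0.lim = false  [S₂.lim == false]
59. n0.depth = 9  [9]

14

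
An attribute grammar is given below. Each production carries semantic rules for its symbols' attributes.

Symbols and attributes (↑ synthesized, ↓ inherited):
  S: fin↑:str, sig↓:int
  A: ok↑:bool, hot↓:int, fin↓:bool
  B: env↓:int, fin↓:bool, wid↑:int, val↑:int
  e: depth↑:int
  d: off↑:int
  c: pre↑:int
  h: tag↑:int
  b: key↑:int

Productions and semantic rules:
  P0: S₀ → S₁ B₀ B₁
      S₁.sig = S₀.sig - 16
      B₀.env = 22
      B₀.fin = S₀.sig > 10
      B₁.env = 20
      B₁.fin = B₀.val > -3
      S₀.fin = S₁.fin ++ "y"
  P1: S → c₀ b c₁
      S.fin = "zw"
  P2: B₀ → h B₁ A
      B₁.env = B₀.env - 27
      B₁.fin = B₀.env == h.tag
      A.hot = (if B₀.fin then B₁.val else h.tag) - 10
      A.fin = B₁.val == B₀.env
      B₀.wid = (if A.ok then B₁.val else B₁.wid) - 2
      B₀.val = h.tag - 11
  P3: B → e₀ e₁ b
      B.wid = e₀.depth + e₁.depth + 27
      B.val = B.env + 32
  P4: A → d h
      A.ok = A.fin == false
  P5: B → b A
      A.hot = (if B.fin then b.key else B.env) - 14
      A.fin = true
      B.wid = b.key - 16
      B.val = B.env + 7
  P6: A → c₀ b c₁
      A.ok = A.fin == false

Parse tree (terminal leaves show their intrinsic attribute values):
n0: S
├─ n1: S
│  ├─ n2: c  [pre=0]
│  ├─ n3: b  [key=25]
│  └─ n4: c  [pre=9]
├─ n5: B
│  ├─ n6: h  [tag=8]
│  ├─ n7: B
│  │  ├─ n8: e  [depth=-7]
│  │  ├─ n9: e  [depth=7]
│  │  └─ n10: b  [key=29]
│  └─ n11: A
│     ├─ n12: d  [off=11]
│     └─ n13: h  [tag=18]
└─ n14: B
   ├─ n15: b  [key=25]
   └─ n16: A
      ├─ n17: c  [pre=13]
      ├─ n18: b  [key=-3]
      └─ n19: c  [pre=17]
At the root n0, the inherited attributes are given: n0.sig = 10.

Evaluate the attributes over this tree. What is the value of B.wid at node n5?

25

1. n0.sig = 10  [given at root]
2. n1.sig = -6  [S₀.sig - 16]
3. n2.pre = 0  [terminal]
4. n3.key = 25  [terminal]
5. n4.pre = 9  [terminal]
6. n1.fin = "zw"  ["zw"]
7. n5.env = 22  [22]
8. n5.fin = false  [S₀.sig > 10]
9. n6.tag = 8  [terminal]
10. n7.env = -5  [B₀.env - 27]
11. n7.fin = false  [B₀.env == h.tag]
12. n8.depth = -7  [terminal]
13. n9.depth = 7  [terminal]
14. n10.key = 29  [terminal]
15. n7.wid = 27  [e₀.depth + e₁.depth + 27]
16. n7.val = 27  [B.env + 32]
17. n11.hot = -2  [(if B₀.fin then B₁.val else h.tag) - 10]
18. n11.fin = false  [B₁.val == B₀.env]
19. n12.off = 11  [terminal]
20. n13.tag = 18  [terminal]
21. n11.ok = true  [A.fin == false]
22. n5.wid = 25  [(if A.ok then B₁.val else B₁.wid) - 2]
23. n5.val = -3  [h.tag - 11]
24. n14.env = 20  [20]
25. n14.fin = false  [B₀.val > -3]
26. n15.key = 25  [terminal]
27. n16.hot = 6  [(if B.fin then b.key else B.env) - 14]
28. n16.fin = true  [true]
29. n17.pre = 13  [terminal]
30. n18.key = -3  [terminal]
31. n19.pre = 17  [terminal]
32. n16.ok = false  [A.fin == false]
33. n14.wid = 9  [b.key - 16]
34. n14.val = 27  [B.env + 7]
35. n0.fin = "zwy"  [S₁.fin ++ "y"]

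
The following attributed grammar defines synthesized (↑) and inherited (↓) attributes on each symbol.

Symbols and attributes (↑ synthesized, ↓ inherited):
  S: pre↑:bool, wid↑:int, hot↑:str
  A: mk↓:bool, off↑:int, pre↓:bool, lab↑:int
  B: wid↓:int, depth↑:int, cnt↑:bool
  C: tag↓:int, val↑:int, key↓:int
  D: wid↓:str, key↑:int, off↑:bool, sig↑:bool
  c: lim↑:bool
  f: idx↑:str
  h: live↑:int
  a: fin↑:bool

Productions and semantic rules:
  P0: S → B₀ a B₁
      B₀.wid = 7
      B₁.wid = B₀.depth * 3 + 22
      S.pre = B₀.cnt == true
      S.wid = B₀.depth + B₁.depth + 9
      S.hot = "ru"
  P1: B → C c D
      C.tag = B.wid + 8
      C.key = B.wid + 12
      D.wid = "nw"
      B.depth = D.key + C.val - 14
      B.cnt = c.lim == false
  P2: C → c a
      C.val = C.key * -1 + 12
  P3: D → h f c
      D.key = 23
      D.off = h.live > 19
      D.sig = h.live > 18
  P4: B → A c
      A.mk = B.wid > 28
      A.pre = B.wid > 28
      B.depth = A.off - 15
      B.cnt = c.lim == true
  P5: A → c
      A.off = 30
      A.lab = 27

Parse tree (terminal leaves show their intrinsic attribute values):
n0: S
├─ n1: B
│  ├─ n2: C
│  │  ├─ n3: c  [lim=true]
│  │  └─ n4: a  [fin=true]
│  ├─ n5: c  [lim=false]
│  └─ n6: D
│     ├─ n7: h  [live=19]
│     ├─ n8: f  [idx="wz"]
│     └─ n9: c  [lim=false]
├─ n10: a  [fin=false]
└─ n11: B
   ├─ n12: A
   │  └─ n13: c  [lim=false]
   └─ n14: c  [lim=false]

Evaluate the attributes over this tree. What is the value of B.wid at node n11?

1. n1.wid = 7  [7]
2. n2.tag = 15  [B.wid + 8]
3. n2.key = 19  [B.wid + 12]
4. n3.lim = true  [terminal]
5. n4.fin = true  [terminal]
6. n2.val = -7  [C.key * -1 + 12]
7. n5.lim = false  [terminal]
8. n6.wid = "nw"  ["nw"]
9. n7.live = 19  [terminal]
10. n8.idx = "wz"  [terminal]
11. n9.lim = false  [terminal]
12. n6.key = 23  [23]
13. n6.off = false  [h.live > 19]
14. n6.sig = true  [h.live > 18]
15. n1.depth = 2  [D.key + C.val - 14]
16. n1.cnt = true  [c.lim == false]
17. n10.fin = false  [terminal]
18. n11.wid = 28  [B₀.depth * 3 + 22]
19. n12.mk = false  [B.wid > 28]
20. n12.pre = false  [B.wid > 28]
21. n13.lim = false  [terminal]
22. n12.off = 30  [30]
23. n12.lab = 27  [27]
24. n14.lim = false  [terminal]
25. n11.depth = 15  [A.off - 15]
26. n11.cnt = false  [c.lim == true]
27. n0.pre = true  [B₀.cnt == true]
28. n0.wid = 26  [B₀.depth + B₁.depth + 9]
29. n0.hot = "ru"  ["ru"]

28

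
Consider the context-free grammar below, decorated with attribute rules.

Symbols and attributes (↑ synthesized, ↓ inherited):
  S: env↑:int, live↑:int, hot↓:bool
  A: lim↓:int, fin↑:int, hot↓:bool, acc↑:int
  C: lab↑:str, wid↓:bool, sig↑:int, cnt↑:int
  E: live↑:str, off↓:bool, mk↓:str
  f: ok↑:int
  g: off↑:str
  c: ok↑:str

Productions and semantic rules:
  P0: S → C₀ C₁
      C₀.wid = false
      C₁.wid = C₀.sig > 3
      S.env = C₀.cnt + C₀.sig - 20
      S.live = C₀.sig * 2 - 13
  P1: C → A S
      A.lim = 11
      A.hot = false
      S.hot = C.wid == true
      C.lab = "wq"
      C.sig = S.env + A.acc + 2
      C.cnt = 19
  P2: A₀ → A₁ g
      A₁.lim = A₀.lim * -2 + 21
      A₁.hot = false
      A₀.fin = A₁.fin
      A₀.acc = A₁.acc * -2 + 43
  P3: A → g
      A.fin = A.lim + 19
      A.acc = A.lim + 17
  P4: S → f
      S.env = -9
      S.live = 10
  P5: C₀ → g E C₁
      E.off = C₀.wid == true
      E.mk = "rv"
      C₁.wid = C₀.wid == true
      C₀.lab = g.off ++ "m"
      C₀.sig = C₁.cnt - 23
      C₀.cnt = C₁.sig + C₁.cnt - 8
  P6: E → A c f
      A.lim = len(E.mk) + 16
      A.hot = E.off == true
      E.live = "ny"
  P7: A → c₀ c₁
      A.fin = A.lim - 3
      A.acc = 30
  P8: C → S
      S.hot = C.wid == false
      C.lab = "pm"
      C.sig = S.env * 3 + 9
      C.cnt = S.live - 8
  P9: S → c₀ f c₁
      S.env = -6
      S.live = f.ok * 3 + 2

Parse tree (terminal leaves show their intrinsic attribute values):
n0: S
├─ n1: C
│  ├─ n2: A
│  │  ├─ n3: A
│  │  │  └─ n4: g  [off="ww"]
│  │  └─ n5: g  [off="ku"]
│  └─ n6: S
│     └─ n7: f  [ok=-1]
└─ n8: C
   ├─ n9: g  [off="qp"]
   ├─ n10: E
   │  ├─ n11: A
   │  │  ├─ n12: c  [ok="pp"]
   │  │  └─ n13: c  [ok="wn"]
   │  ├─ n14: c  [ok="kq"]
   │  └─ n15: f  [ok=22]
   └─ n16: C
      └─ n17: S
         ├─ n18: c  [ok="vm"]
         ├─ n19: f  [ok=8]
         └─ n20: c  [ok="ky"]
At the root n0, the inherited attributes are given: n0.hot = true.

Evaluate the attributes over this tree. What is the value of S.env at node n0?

3

1. n0.hot = true  [given at root]
2. n1.wid = false  [false]
3. n2.lim = 11  [11]
4. n2.hot = false  [false]
5. n3.lim = -1  [A₀.lim * -2 + 21]
6. n3.hot = false  [false]
7. n4.off = "ww"  [terminal]
8. n3.fin = 18  [A.lim + 19]
9. n3.acc = 16  [A.lim + 17]
10. n5.off = "ku"  [terminal]
11. n2.fin = 18  [A₁.fin]
12. n2.acc = 11  [A₁.acc * -2 + 43]
13. n6.hot = false  [C.wid == true]
14. n7.ok = -1  [terminal]
15. n6.env = -9  [-9]
16. n6.live = 10  [10]
17. n1.lab = "wq"  ["wq"]
18. n1.sig = 4  [S.env + A.acc + 2]
19. n1.cnt = 19  [19]
20. n8.wid = true  [C₀.sig > 3]
21. n9.off = "qp"  [terminal]
22. n10.off = true  [C₀.wid == true]
23. n10.mk = "rv"  ["rv"]
24. n11.lim = 18  [len(E.mk) + 16]
25. n11.hot = true  [E.off == true]
26. n12.ok = "pp"  [terminal]
27. n13.ok = "wn"  [terminal]
28. n11.fin = 15  [A.lim - 3]
29. n11.acc = 30  [30]
30. n14.ok = "kq"  [terminal]
31. n15.ok = 22  [terminal]
32. n10.live = "ny"  ["ny"]
33. n16.wid = true  [C₀.wid == true]
34. n17.hot = false  [C.wid == false]
35. n18.ok = "vm"  [terminal]
36. n19.ok = 8  [terminal]
37. n20.ok = "ky"  [terminal]
38. n17.env = -6  [-6]
39. n17.live = 26  [f.ok * 3 + 2]
40. n16.lab = "pm"  ["pm"]
41. n16.sig = -9  [S.env * 3 + 9]
42. n16.cnt = 18  [S.live - 8]
43. n8.lab = "qpm"  [g.off ++ "m"]
44. n8.sig = -5  [C₁.cnt - 23]
45. n8.cnt = 1  [C₁.sig + C₁.cnt - 8]
46. n0.env = 3  [C₀.cnt + C₀.sig - 20]
47. n0.live = -5  [C₀.sig * 2 - 13]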